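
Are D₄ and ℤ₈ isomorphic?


Comparing D₄ and ℤ₈:
D₄ is non-abelian, ℤ₈ is abelian

No, D₄ ≇ ℤ₈


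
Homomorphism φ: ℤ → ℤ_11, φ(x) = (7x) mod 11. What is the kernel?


Kernel = preimage of identity
ker(φ) = {x ∈ ℤ : 7x ≡ 0 (mod 11)}. gcd(7,11) = 1, so 7x ≡ 0 (mod 11) ⟺ x ≡ 0 (mod 11/1 = 11). Hence ker(φ) = 11ℤ

ker(φ) = 11ℤ


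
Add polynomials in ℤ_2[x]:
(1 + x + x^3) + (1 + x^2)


Add coefficients mod 2:
x^0: 1 + 1 = 0 (mod 2)
x^1: 1 + 0 = 1 (mod 2)
x^2: 0 + 1 = 1 (mod 2)
x^3: 1 + 0 = 1 (mod 2)
Result: x + x^2 + x^3

f + g = x + x^2 + x^3


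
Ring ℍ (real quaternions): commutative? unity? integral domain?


quaternion multiplication is non-commutative (ij = k ≠ ji = -k); has unity 1; a division ring but not an integral domain since integral domains are commutative by convention
Commutative: No
Integral domain: No
Has unity: Yes

ℍ (real quaternions): Commutative=No, Unity=Yes


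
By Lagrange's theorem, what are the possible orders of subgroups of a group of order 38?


Lagrange's theorem: |H| divides |G|
|G| = 38
Divisors of 38: 1, 2, 19, 38

Possible subgroup orders: {1, 2, 19, 38}


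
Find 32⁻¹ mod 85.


Use the extended Euclidean algorithm to write 1 = 32·s + 85·t; then s mod 85 is the inverse.
Euclidean algorithm:
  32 = 0·85 + 32
  85 = 2·32 + 21
  32 = 1·21 + 11
  21 = 1·11 + 10
  11 = 1·10 + 1
  10 = 10·1 + 0
gcd(32,85) = 1
Back-substitution gives: 32·(8) + 85·(-3) = 1
So 32⁻¹ ≡ 8 ≡ 8 (mod 85)
Check: 32 × 8 = 256 ≡ 1 (mod 85) ✓

32⁻¹ ≡ 8 (mod 85)


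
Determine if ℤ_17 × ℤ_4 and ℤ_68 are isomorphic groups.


Comparing ℤ_17 × ℤ_4 and ℤ_68:
gcd(17,4) = 1, so ℤ_17 × ℤ_4 ≅ ℤ_68 (CRT)

Yes, ℤ_17 × ℤ_4 ≅ ℤ_68


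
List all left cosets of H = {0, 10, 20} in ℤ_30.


H = {0, 10, 20}, |H| = 3
Number of cosets = |G|/|H| = 30/3 = 10
0 + H = {0, 10, 20}
1 + H = {1, 11, 21}
2 + H = {2, 12, 22}
3 + H = {3, 13, 23}
4 + H = {4, 14, 24}
5 + H = {5, 15, 25}
6 + H = {6, 16, 26}
7 + H = {7, 17, 27}
8 + H = {8, 18, 28}
9 + H = {9, 19, 29}

Cosets: 0+H={0,10,20}; 1+H={1,11,21}; 2+H={2,12,22}; 3+H={3,13,23}; 4+H={4,14,24}; 5+H={5,15,25}; 6+H={6,16,26}; 7+H={7,17,27}; 8+H={8,18,28}; 9+H={9,19,29}


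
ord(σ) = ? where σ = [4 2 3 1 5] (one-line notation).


Cycle decomposition: (1 4)
Cycle lengths: 2
Order = lcm(2) = 2

ord(σ) = 2


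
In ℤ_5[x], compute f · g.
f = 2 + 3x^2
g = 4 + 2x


Expand and collect like terms; reduce coefficients mod 5:
x^0: 2·4 = 8 ≡ 3 (mod 5)
x^1: 2·2 + 0·4 = 4 ≡ 4 (mod 5)
x^2: 0·2 + 3·4 = 12 ≡ 2 (mod 5)
x^3: 3·2 = 6 ≡ 1 (mod 5)
Result: 3 + 4x + 2x^2 + x^3

f · g = 3 + 4x + 2x^2 + x^3


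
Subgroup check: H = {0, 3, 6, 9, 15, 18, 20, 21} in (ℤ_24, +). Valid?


Subgroup test for H = {0, 3, 6, 9, 15, 18, 20, 21} in (ℤ_24, +):
(1) 0 ∈ H? Yes
(2) Closure: for all a,b ∈ H, (a+b) mod 24 ∈ H? No  [counterexample: 3 + 9 = 12 ∉ H]
(3) Inverses: for all a ∈ H, -a mod 24 ∈ H? No

No, H is not a subgroup of ℤ_24


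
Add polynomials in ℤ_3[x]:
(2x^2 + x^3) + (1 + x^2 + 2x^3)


Add coefficients mod 3:
x^0: 0 + 1 = 1 (mod 3)
x^1: 0 + 0 = 0 (mod 3)
x^2: 2 + 1 = 0 (mod 3)
x^3: 1 + 2 = 0 (mod 3)
Result: 1

f + g = 1


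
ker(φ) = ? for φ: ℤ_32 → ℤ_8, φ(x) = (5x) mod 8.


Kernel = preimage of identity
ker(φ) = {x ∈ ℤ_32 : 5x ≡ 0 (mod 8)}. Since 8 | 32, φ is well-defined. The kernel is the cyclic subgroup ⟨8⟩ of ℤ_32 (order 4), i.e. {0, 8, 16, 24}

ker(φ) = {0, 8, 16, 24}


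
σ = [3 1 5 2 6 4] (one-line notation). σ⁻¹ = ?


To find σ⁻¹, swap domain and range:
σ(1) = 3 → σ⁻¹(3) = 1
σ(2) = 1 → σ⁻¹(1) = 2
σ(3) = 5 → σ⁻¹(5) = 3
σ(4) = 2 → σ⁻¹(2) = 4
σ(5) = 6 → σ⁻¹(6) = 5
σ(6) = 4 → σ⁻¹(4) = 6

σ⁻¹ = [2 4 1 6 3 5]


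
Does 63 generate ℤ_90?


g generates ℤ_n iff gcd(g, n) = 1
gcd(63, 90) = 9
Since gcd = 9 ≠ 1, ⟨63⟩ has order 10 < 90, so 63 is not a generator.

No, 63 does not generate ℤ_90


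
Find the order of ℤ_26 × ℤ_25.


|A × B| = |A| · |B|
|ℤ_26 × ℤ_25| = 26 × 25 = 650

|ℤ_26 × ℤ_25| = 650


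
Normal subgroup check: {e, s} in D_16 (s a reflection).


H = {e, s} in D_16 (s a reflection)
r·s·r⁻¹ = sr⁻² ≠ s for n ≥ 3, so {e, s} is not closed under conjugation

No, not a normal subgroup


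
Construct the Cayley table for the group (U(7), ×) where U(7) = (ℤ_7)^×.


Elements: {1, 2, 3, 4, 5, 6}
Operation: multiplication mod 7
Entry (a, b) = (a × b) mod 7

Cayley table:
  | 1 | 2 | 3 | 4 | 5 | 6
1 | 1 | 2 | 3 | 4 | 5 | 6
2 | 2 | 4 | 6 | 1 | 3 | 5
3 | 3 | 6 | 2 | 5 | 1 | 4
4 | 4 | 1 | 5 | 2 | 6 | 3
5 | 5 | 3 | 1 | 6 | 4 | 2
6 | 6 | 5 | 4 | 3 | 2 | 1


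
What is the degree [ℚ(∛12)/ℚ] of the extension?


∛12 has minimal polynomial x³ - 12 (irreducible over ℚ since 12 is not a perfect cube)

[ℚ(∛12)/ℚ] = 3


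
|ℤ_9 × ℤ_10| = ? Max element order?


|ℤ_9 × ℤ_10| = 9 × 10 = 90
Max element order = lcm(9,10) = 90
Cyclic? Yes (gcd=1)

|ℤ_9×ℤ_10| = 90, max element order = 90


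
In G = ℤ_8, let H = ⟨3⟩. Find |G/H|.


|⟨3⟩| = n / gcd(3, 8) = 8 / 1 = 8
H is normal (ℤ_8 is abelian).
|G/H| = |G| / |H| = 8 / 8 = 1

|G/H| = 1


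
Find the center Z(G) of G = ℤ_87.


Z(G) = {g ∈ G | gx = xg for all x ∈ G}
ℤ_87 is abelian, so Z(G) = G

Z(ℤ_87) = ℤ_87


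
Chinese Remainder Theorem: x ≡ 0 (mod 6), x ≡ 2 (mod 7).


m₁ = 6, m₂ = 7, gcd = 1, so CRT applies. M = m₁·m₂ = 42
Let M₁ = M/m₁ = 7, M₂ = M/m₂ = 6
Find y₁ ≡ M₁⁻¹ (mod m₁): 7⁻¹ ≡ 1 (mod 6)
Find y₂ ≡ M₂⁻¹ (mod m₂): 6⁻¹ ≡ 6 (mod 7)
x = a₁·M₁·y₁ + a₂·M₂·y₂ = 0·7·1 + 2·6·6 = 72
Reduce mod 42: x ≡ 30
Check: 30 mod 6 = 0 ✓, 30 mod 7 = 2 ✓

x ≡ 30 (mod 42)


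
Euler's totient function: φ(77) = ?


Factor n: 77 = 7 × 11
φ(n) = n · ∏(1 - 1/p) over distinct primes p | n
φ(77) = 77 · (1 - 1/7) · (1 - 1/11) = 60

φ(77) = 60


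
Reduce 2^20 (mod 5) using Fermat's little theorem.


Fermat's little theorem: if p is prime and gcd(a,p)=1, then a^(p-1) ≡ 1 (mod p)
p = 5 is prime, gcd(2,5) = 1
Reduce exponent: 20 mod 4 = 0
So 2^20 ≡ 2^0 (mod 5)
2^0 = 1

2^20 ≡ 1 (mod 5)


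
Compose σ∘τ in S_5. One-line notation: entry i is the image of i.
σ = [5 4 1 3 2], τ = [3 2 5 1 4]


σ∘τ: apply τ first, then σ
1 →τ 3 →σ 1
2 →τ 2 →σ 4
3 →τ 5 →σ 2
4 →τ 1 →σ 5
5 →τ 4 →σ 3

σ∘τ = [1 4 2 5 3]


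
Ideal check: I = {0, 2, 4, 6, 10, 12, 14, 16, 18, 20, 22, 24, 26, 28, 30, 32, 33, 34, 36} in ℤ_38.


Check ideal conditions for I = {0, 2, 4, 6, 10, 12, 14, 16, 18, 20, 22, 24, 26, 28, 30, 32, 33, 34, 36} in ℤ_38:
(1) I is an additive subgroup? No
(2) For r ∈ ℤ_38 and a ∈ I: r·a ∈ I? No  [counterexample: r=2, a=4, r·a mod 38 = 8 ∉ I]

No, I is not an ideal of ℤ_38


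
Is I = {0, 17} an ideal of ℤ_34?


Check ideal conditions for I = {0, 17} in ℤ_34:
(1) I is an additive subgroup? Yes
(2) For r ∈ ℤ_34 and a ∈ I: r·a ∈ I? Yes

Yes, I is an ideal of ℤ_34


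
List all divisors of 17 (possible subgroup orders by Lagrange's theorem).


Lagrange's theorem: |H| divides |G|
|G| = 17
Divisors of 17: 1, 17

Possible subgroup orders: {1, 17}


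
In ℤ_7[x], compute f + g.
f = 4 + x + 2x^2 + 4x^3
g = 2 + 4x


Add coefficients mod 7:
x^0: 4 + 2 = 6 (mod 7)
x^1: 1 + 4 = 5 (mod 7)
x^2: 2 + 0 = 2 (mod 7)
x^3: 4 + 0 = 4 (mod 7)
Result: 6 + 5x + 2x^2 + 4x^3

f + g = 6 + 5x + 2x^2 + 4x^3


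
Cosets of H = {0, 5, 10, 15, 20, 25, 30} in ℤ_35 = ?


H = {0, 5, 10, 15, 20, 25, 30}, |H| = 7
Number of cosets = |G|/|H| = 35/7 = 5
0 + H = {0, 5, 10, 15, 20, 25, 30}
1 + H = {1, 6, 11, 16, 21, 26, 31}
2 + H = {2, 7, 12, 17, 22, 27, 32}
3 + H = {3, 8, 13, 18, 23, 28, 33}
4 + H = {4, 9, 14, 19, 24, 29, 34}

Cosets: 0+H={0,5,10,15,20,25,30}; 1+H={1,6,11,16,21,26,31}; 2+H={2,7,12,17,22,27,32}; 3+H={3,8,13,18,23,28,33}; 4+H={4,9,14,19,24,29,34}


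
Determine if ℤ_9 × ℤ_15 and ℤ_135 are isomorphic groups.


Comparing ℤ_9 × ℤ_15 and ℤ_135:
gcd(9,15) = 3 ≠ 1. Max element order in ℤ_9×ℤ_15 is lcm(9,15) = 45 < 135, so it has no element of order 135

No, ℤ_9 × ℤ_15 ≇ ℤ_135


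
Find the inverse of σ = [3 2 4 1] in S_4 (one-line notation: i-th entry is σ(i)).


To find σ⁻¹, swap domain and range:
σ(1) = 3 → σ⁻¹(3) = 1
σ(2) = 2 → σ⁻¹(2) = 2
σ(3) = 4 → σ⁻¹(4) = 3
σ(4) = 1 → σ⁻¹(1) = 4

σ⁻¹ = [4 2 1 3]


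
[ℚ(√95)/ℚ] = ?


√95 has minimal polynomial x² - 95 (irreducible over ℚ since 95 is squarefree)

[ℚ(√95)/ℚ] = 2


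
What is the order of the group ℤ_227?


ℤ_n has n elements.

|ℤ_227| = 227


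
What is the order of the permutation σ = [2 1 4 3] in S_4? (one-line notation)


Cycle decomposition: (1 2) (3 4)
Cycle lengths: 2, 2
Order = lcm(2, 2) = 2

ord(σ) = 2


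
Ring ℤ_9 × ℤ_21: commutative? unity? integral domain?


Direct product ring; commutative with unity (1,1); but (1,0)·(0,1) = (0,0) gives zero divisors, so not an integral domain
Commutative: Yes
Integral domain: No
Has unity: Yes

ℤ_9 × ℤ_21: Commutative=Yes, Unity=Yes


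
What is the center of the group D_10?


Z(G) = {g ∈ G | gx = xg for all x ∈ G}
For even n, Z(D_n) = {e, r^(n/2)}: the 180° rotation r^5 commutes with every reflection and rotation

Z(D_10) = {e, r^5}


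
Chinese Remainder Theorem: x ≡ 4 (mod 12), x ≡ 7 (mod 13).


m₁ = 12, m₂ = 13, gcd = 1, so CRT applies. M = m₁·m₂ = 156
Let M₁ = M/m₁ = 13, M₂ = M/m₂ = 12
Find y₁ ≡ M₁⁻¹ (mod m₁): 13⁻¹ ≡ 1 (mod 12)
Find y₂ ≡ M₂⁻¹ (mod m₂): 12⁻¹ ≡ 12 (mod 13)
x = a₁·M₁·y₁ + a₂·M₂·y₂ = 4·13·1 + 7·12·12 = 1060
Reduce mod 156: x ≡ 124
Check: 124 mod 12 = 4 ✓, 124 mod 13 = 7 ✓

x ≡ 124 (mod 156)


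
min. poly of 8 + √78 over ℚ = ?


Let α = 8 + √78. Then α - 8 = √78, so (α - 8)² = 78, giving α² - 16α - 14 = 0. Degree 2 and α ∉ ℚ, so this is the minimal polynomial.

Minimal polynomial: x² - 16x - 14


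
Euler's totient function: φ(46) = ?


Factor n: 46 = 2 × 23
φ(n) = n · ∏(1 - 1/p) over distinct primes p | n
φ(46) = 46 · (1 - 1/2) · (1 - 1/23) = 22

φ(46) = 22


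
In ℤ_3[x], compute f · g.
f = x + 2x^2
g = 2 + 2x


Expand and collect like terms; reduce coefficients mod 3:
x^0: 0·2 = 0 ≡ 0 (mod 3)
x^1: 0·2 + 1·2 = 2 ≡ 2 (mod 3)
x^2: 1·2 + 2·2 = 6 ≡ 0 (mod 3)
x^3: 2·2 = 4 ≡ 1 (mod 3)
Result: 2x + x^3

f · g = 2x + x^3


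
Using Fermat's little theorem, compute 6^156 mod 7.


Fermat's little theorem: if p is prime and gcd(a,p)=1, then a^(p-1) ≡ 1 (mod p)
p = 7 is prime, gcd(6,7) = 1
Reduce exponent: 156 mod 6 = 0
So 6^156 ≡ 6^0 (mod 7)
6^0 = 1

6^156 ≡ 1 (mod 7)


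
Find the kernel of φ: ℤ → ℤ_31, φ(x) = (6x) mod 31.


Kernel = preimage of identity
ker(φ) = {x ∈ ℤ : 6x ≡ 0 (mod 31)}. gcd(6,31) = 1, so 6x ≡ 0 (mod 31) ⟺ x ≡ 0 (mod 31/1 = 31). Hence ker(φ) = 31ℤ

ker(φ) = 31ℤ


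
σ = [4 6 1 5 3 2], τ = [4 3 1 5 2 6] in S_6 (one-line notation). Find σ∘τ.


σ∘τ: apply τ first, then σ
1 →τ 4 →σ 5
2 →τ 3 →σ 1
3 →τ 1 →σ 4
4 →τ 5 →σ 3
5 →τ 2 →σ 6
6 →τ 6 →σ 2

σ∘τ = [5 1 4 3 6 2]


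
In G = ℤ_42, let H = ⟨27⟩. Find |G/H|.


|⟨27⟩| = n / gcd(27, 42) = 42 / 3 = 14
H is normal (ℤ_42 is abelian).
|G/H| = |G| / |H| = 42 / 14 = 3

|G/H| = 3


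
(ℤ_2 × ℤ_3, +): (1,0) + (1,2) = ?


Operation: componentwise addition mod (2, 3)
(1,0) + (1,2) = ((a₁+b₁) mod 2, (a₂+b₂) mod 3) with a = (1,0), b = (1,2)

(1,0) + (1,2) = (0,2)


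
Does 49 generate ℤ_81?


g generates ℤ_n iff gcd(g, n) = 1
gcd(49, 81) = 1
Since gcd = 1, 49 is a generator.

Yes, 49 generates ℤ_81


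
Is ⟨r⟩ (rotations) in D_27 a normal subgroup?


H = ⟨r⟩ (rotations) in D_27
The rotation subgroup ⟨r⟩ has index 2 in D_27, so it is normal

Yes, normal subgroup


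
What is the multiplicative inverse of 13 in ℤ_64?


Use the extended Euclidean algorithm to write 1 = 13·s + 64·t; then s mod 64 is the inverse.
Euclidean algorithm:
  13 = 0·64 + 13
  64 = 4·13 + 12
  13 = 1·12 + 1
  12 = 12·1 + 0
gcd(13,64) = 1
Back-substitution gives: 13·(5) + 64·(-1) = 1
So 13⁻¹ ≡ 5 ≡ 5 (mod 64)
Check: 13 × 5 = 65 ≡ 1 (mod 64) ✓

13⁻¹ ≡ 5 (mod 64)


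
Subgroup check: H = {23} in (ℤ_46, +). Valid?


Subgroup test for H = {23} in (ℤ_46, +):
(1) 0 ∈ H? No
(2) Closure: for all a,b ∈ H, (a+b) mod 46 ∈ H? No  [counterexample: 23 + 23 = 0 ∉ H]
(3) Inverses: for all a ∈ H, -a mod 46 ∈ H? Yes

No, H is not a subgroup of ℤ_46


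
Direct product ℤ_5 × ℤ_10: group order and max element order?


|ℤ_5 × ℤ_10| = 5 × 10 = 50
Max element order = lcm(5,10) = 10
Cyclic? No (gcd=5)

|ℤ_5×ℤ_10| = 50, max element order = 10


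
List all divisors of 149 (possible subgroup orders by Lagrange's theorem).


Lagrange's theorem: |H| divides |G|
|G| = 149
Divisors of 149: 1, 149

Possible subgroup orders: {1, 149}


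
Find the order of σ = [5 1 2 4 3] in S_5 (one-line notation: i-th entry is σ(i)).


Cycle decomposition: (1 5 3 2)
Cycle lengths: 4
Order = lcm(4) = 4

ord(σ) = 4


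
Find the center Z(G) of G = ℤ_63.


Z(G) = {g ∈ G | gx = xg for all x ∈ G}
ℤ_63 is abelian, so Z(G) = G

Z(ℤ_63) = ℤ_63


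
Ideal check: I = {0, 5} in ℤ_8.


Check ideal conditions for I = {0, 5} in ℤ_8:
(1) I is an additive subgroup? No
(2) For r ∈ ℤ_8 and a ∈ I: r·a ∈ I? No  [counterexample: r=2, a=5, r·a mod 8 = 2 ∉ I]

No, I is not an ideal of ℤ_8


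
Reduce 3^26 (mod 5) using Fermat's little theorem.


Fermat's little theorem: if p is prime and gcd(a,p)=1, then a^(p-1) ≡ 1 (mod p)
p = 5 is prime, gcd(3,5) = 1
Reduce exponent: 26 mod 4 = 2
So 3^26 ≡ 3^2 (mod 5)
3^2 mod 5 = 4

3^26 ≡ 4 (mod 5)


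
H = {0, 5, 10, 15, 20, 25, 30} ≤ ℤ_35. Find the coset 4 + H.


4 + H = {4 + h (mod 35) : h ∈ H}
4+0=4, 4+5=9, 4+10=14, 4+15=19, 4+20=24, 4+25=29, 4+30=34

4 + H = {4, 9, 14, 19, 24, 29, 34}


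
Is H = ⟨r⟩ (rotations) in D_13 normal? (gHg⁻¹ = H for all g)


H = ⟨r⟩ (rotations) in D_13
The rotation subgroup ⟨r⟩ has index 2 in D_13, so it is normal

Yes, normal subgroup


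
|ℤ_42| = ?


ℤ_n has n elements.

|ℤ_42| = 42


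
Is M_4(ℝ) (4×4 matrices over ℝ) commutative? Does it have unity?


Matrix multiplication is non-commutative for n ≥ 2; the identity matrix I is the unity; singular matrices give zero divisors, so not an integral domain
Commutative: No
Integral domain: No
Has unity: Yes

M_4(ℝ) (4×4 matrices over ℝ): Commutative=No, Unity=Yes


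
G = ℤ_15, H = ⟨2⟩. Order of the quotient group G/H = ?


|⟨2⟩| = n / gcd(2, 15) = 15 / 1 = 15
H is normal (ℤ_15 is abelian).
|G/H| = |G| / |H| = 15 / 15 = 1

|G/H| = 1


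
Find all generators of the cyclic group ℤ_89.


g generates ℤ_n iff gcd(g,n) = 1
Prime factors of 89: 89
Generators are g ∈ {1,...,88} not divisible by any of these primes.
Generators: {1, 2, 3, 4, 5, 6, 7, 8, 9, 10, 11, 12, 13, 14, 15, 16, 17, 18, 19, 20, 21, 22, 23, 24, 25, 26, 27, 28, 29, 30, 31, 32, 33, 34, 35, 36, 37, 38, 39, 40, 41, 42, 43, 44, 45, 46, 47, 48, 49, 50, 51, 52, 53, 54, 55, 56, 57, 58, 59, 60, 61, 62, 63, 64, 65, 66, 67, 68, 69, 70, 71, 72, 73, 74, 75, 76, 77, 78, 79, 80, 81, 82, 83, 84, 85, 86, 87, 88}
Number of generators = φ(89) = 88

Generators of ℤ_89 = {1, 2, 3, 4, 5, 6, 7, 8, 9, 10, 11, 12, 13, 14, 15, 16, 17, 18, 19, 20, 21, 22, 23, 24, 25, 26, 27, 28, 29, 30, 31, 32, 33, 34, 35, 36, 37, 38, 39, 40, 41, 42, 43, 44, 45, 46, 47, 48, 49, 50, 51, 52, 53, 54, 55, 56, 57, 58, 59, 60, 61, 62, 63, 64, 65, 66, 67, 68, 69, 70, 71, 72, 73, 74, 75, 76, 77, 78, 79, 80, 81, 82, 83, 84, 85, 86, 87, 88}


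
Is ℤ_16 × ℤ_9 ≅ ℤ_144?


Comparing ℤ_16 × ℤ_9 and ℤ_144:
gcd(16,9) = 1, so ℤ_16 × ℤ_9 ≅ ℤ_144 (CRT)

Yes, ℤ_16 × ℤ_9 ≅ ℤ_144


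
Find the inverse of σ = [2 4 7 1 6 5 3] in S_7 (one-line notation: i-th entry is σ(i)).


To find σ⁻¹, swap domain and range:
σ(1) = 2 → σ⁻¹(2) = 1
σ(2) = 4 → σ⁻¹(4) = 2
σ(3) = 7 → σ⁻¹(7) = 3
σ(4) = 1 → σ⁻¹(1) = 4
σ(5) = 6 → σ⁻¹(6) = 5
σ(6) = 5 → σ⁻¹(5) = 6
σ(7) = 3 → σ⁻¹(3) = 7

σ⁻¹ = [4 1 7 2 6 5 3]


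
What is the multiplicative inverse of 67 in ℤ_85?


Use the extended Euclidean algorithm to write 1 = 67·s + 85·t; then s mod 85 is the inverse.
Euclidean algorithm:
  67 = 0·85 + 67
  85 = 1·67 + 18
  67 = 3·18 + 13
  18 = 1·13 + 5
  13 = 2·5 + 3
  5 = 1·3 + 2
  3 = 1·2 + 1
  2 = 2·1 + 0
gcd(67,85) = 1
Back-substitution gives: 67·(33) + 85·(-26) = 1
So 67⁻¹ ≡ 33 ≡ 33 (mod 85)
Check: 67 × 33 = 2211 ≡ 1 (mod 85) ✓

67⁻¹ ≡ 33 (mod 85)


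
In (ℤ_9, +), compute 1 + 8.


Operation: addition mod 9
1 + 8 = (a + b) mod 9 with a = 1, b = 8

1 + 8 = 0


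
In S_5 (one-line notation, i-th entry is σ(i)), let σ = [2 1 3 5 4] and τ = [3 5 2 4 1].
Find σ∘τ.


σ∘τ: apply τ first, then σ
1 →τ 3 →σ 3
2 →τ 5 →σ 4
3 →τ 2 →σ 1
4 →τ 4 →σ 5
5 →τ 1 →σ 2

σ∘τ = [3 4 1 5 2]


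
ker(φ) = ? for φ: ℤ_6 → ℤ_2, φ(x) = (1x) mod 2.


Kernel = preimage of identity
ker(φ) = {x ∈ ℤ_6 : 1x ≡ 0 (mod 2)}. Since 2 | 6, φ is well-defined. The kernel is the cyclic subgroup ⟨2⟩ of ℤ_6 (order 3), i.e. {0, 2, 4}

ker(φ) = {0, 2, 4}


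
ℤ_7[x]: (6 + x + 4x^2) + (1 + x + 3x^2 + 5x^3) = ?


Add coefficients mod 7:
x^0: 6 + 1 = 0 (mod 7)
x^1: 1 + 1 = 2 (mod 7)
x^2: 4 + 3 = 0 (mod 7)
x^3: 0 + 5 = 5 (mod 7)
Result: 2x + 5x^3

f + g = 2x + 5x^3


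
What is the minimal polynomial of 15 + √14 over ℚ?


Let α = 15 + √14. Then α - 15 = √14, so (α - 15)² = 14, giving α² - 30α + 211 = 0. Degree 2 and α ∉ ℚ, so this is the minimal polynomial.

Minimal polynomial: x² - 30x + 211


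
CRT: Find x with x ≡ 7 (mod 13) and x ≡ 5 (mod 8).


m₁ = 13, m₂ = 8, gcd = 1, so CRT applies. M = m₁·m₂ = 104
Let M₁ = M/m₁ = 8, M₂ = M/m₂ = 13
Find y₁ ≡ M₁⁻¹ (mod m₁): 8⁻¹ ≡ 5 (mod 13)
Find y₂ ≡ M₂⁻¹ (mod m₂): 13⁻¹ ≡ 5 (mod 8)
x = a₁·M₁·y₁ + a₂·M₂·y₂ = 7·8·5 + 5·13·5 = 605
Reduce mod 104: x ≡ 85
Check: 85 mod 13 = 7 ✓, 85 mod 8 = 5 ✓

x ≡ 85 (mod 104)


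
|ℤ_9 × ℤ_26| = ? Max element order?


|ℤ_9 × ℤ_26| = 9 × 26 = 234
Max element order = lcm(9,26) = 234
Cyclic? Yes (gcd=1)

|ℤ_9×ℤ_26| = 234, max element order = 234


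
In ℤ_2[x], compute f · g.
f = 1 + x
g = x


Expand and collect like terms; reduce coefficients mod 2:
x^0: 1·0 = 0 ≡ 0 (mod 2)
x^1: 1·1 + 1·0 = 1 ≡ 1 (mod 2)
x^2: 1·1 = 1 ≡ 1 (mod 2)
Result: x + x^2

f · g = x + x^2


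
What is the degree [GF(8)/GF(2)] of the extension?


GF(8) = GF(2^3), so the extension degree is 3

[GF(8)/GF(2)] = 3


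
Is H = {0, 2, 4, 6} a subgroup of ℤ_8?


Subgroup test for H = {0, 2, 4, 6} in (ℤ_8, +):
(1) 0 ∈ H? Yes
(2) Closure: for all a,b ∈ H, (a+b) mod 8 ∈ H? Yes
(3) Inverses: for all a ∈ H, -a mod 8 ∈ H? Yes

Yes, H is a subgroup of ℤ_8


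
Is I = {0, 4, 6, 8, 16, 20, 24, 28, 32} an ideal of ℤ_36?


Check ideal conditions for I = {0, 4, 6, 8, 16, 20, 24, 28, 32} in ℤ_36:
(1) I is an additive subgroup? No
(2) For r ∈ ℤ_36 and a ∈ I: r·a ∈ I? No  [counterexample: r=2, a=6, r·a mod 36 = 12 ∉ I]

No, I is not an ideal of ℤ_36


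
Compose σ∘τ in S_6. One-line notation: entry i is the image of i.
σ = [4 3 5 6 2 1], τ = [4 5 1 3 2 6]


σ∘τ: apply τ first, then σ
1 →τ 4 →σ 6
2 →τ 5 →σ 2
3 →τ 1 →σ 4
4 →τ 3 →σ 5
5 →τ 2 →σ 3
6 →τ 6 →σ 1

σ∘τ = [6 2 4 5 3 1]


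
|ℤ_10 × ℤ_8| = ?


|A × B| = |A| · |B|
|ℤ_10 × ℤ_8| = 10 × 8 = 80

|ℤ_10 × ℤ_8| = 80


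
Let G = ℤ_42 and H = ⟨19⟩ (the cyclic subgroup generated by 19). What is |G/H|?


|⟨19⟩| = n / gcd(19, 42) = 42 / 1 = 42
H is normal (ℤ_42 is abelian).
|G/H| = |G| / |H| = 42 / 42 = 1

|G/H| = 1


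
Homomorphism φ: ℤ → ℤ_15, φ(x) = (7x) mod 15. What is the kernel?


Kernel = preimage of identity
ker(φ) = {x ∈ ℤ : 7x ≡ 0 (mod 15)}. gcd(7,15) = 1, so 7x ≡ 0 (mod 15) ⟺ x ≡ 0 (mod 15/1 = 15). Hence ker(φ) = 15ℤ

ker(φ) = 15ℤ


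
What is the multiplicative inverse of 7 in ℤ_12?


Use the extended Euclidean algorithm to write 1 = 7·s + 12·t; then s mod 12 is the inverse.
Euclidean algorithm:
  7 = 0·12 + 7
  12 = 1·7 + 5
  7 = 1·5 + 2
  5 = 2·2 + 1
  2 = 2·1 + 0
gcd(7,12) = 1
Back-substitution gives: 7·(-5) + 12·(3) = 1
So 7⁻¹ ≡ -5 ≡ 7 (mod 12)
Check: 7 × 7 = 49 ≡ 1 (mod 12) ✓

7⁻¹ ≡ 7 (mod 12)


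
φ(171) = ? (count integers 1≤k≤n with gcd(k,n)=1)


Factor n: 171 = 3^2 × 19
φ(n) = n · ∏(1 - 1/p) over distinct primes p | n
φ(171) = 171 · (1 - 1/3) · (1 - 1/19) = 108

φ(171) = 108


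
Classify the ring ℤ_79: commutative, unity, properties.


ℤ_79 is a commutative ring with unity 1; 79 is prime, so ℤ_79 is a field (hence an integral domain)
Commutative: Yes
Integral domain: Yes
Has unity: Yes

ℤ_79: Commutative=Yes, Unity=Yes


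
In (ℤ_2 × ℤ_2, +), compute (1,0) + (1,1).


Operation: componentwise addition mod (2, 2)
(1,0) + (1,1) = ((a₁+b₁) mod 2, (a₂+b₂) mod 2) with a = (1,0), b = (1,1)

(1,0) + (1,1) = (0,1)


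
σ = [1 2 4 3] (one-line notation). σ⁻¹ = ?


To find σ⁻¹, swap domain and range:
σ(1) = 1 → σ⁻¹(1) = 1
σ(2) = 2 → σ⁻¹(2) = 2
σ(3) = 4 → σ⁻¹(4) = 3
σ(4) = 3 → σ⁻¹(3) = 4

σ⁻¹ = [1 2 4 3]


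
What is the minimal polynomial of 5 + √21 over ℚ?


Let α = 5 + √21. Then α - 5 = √21, so (α - 5)² = 21, giving α² - 10α + 4 = 0. Degree 2 and α ∉ ℚ, so this is the minimal polynomial.

Minimal polynomial: x² - 10x + 4


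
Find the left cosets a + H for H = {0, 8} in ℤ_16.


H = {0, 8}, |H| = 2
Number of cosets = |G|/|H| = 16/2 = 8
0 + H = {0, 8}
1 + H = {1, 9}
2 + H = {2, 10}
3 + H = {3, 11}
4 + H = {4, 12}
5 + H = {5, 13}
6 + H = {6, 14}
7 + H = {7, 15}

Cosets: 0+H={0,8}; 1+H={1,9}; 2+H={2,10}; 3+H={3,11}; 4+H={4,12}; 5+H={5,13}; 6+H={6,14}; 7+H={7,15}


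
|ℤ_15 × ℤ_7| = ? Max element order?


|ℤ_15 × ℤ_7| = 15 × 7 = 105
Max element order = lcm(15,7) = 105
Cyclic? Yes (gcd=1)

|ℤ_15×ℤ_7| = 105, max element order = 105


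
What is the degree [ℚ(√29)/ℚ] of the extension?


√29 has minimal polynomial x² - 29 (irreducible over ℚ since 29 is squarefree)

[ℚ(√29)/ℚ] = 2


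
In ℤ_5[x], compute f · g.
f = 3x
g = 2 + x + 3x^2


Expand and collect like terms; reduce coefficients mod 5:
x^0: 0·2 = 0 ≡ 0 (mod 5)
x^1: 0·1 + 3·2 = 6 ≡ 1 (mod 5)
x^2: 0·3 + 3·1 = 3 ≡ 3 (mod 5)
x^3: 3·3 = 9 ≡ 4 (mod 5)
Result: x + 3x^2 + 4x^3

f · g = x + 3x^2 + 4x^3


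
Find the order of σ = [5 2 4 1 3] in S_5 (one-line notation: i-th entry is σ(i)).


Cycle decomposition: (1 5 3 4)
Cycle lengths: 4
Order = lcm(4) = 4

ord(σ) = 4


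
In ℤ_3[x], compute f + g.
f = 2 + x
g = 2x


Add coefficients mod 3:
x^0: 2 + 0 = 2 (mod 3)
x^1: 1 + 2 = 0 (mod 3)
Result: 2

f + g = 2


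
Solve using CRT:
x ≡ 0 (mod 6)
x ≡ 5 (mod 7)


m₁ = 6, m₂ = 7, gcd = 1, so CRT applies. M = m₁·m₂ = 42
Let M₁ = M/m₁ = 7, M₂ = M/m₂ = 6
Find y₁ ≡ M₁⁻¹ (mod m₁): 7⁻¹ ≡ 1 (mod 6)
Find y₂ ≡ M₂⁻¹ (mod m₂): 6⁻¹ ≡ 6 (mod 7)
x = a₁·M₁·y₁ + a₂·M₂·y₂ = 0·7·1 + 5·6·6 = 180
Reduce mod 42: x ≡ 12
Check: 12 mod 6 = 0 ✓, 12 mod 7 = 5 ✓

x ≡ 12 (mod 42)


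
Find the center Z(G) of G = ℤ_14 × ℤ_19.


Z(G) = {g ∈ G | gx = xg for all x ∈ G}
Direct product of abelian groups is abelian, so Z(G) = G

Z(ℤ_14 × ℤ_19) = ℤ_14 × ℤ_19


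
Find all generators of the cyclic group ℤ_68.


g generates ℤ_n iff gcd(g,n) = 1
Prime factors of 68: 2, 17
Generators are g ∈ {1,...,67} not divisible by any of these primes.
Generators: {1, 3, 5, 7, 9, 11, 13, 15, 19, 21, 23, 25, 27, 29, 31, 33, 35, 37, 39, 41, 43, 45, 47, 49, 53, 55, 57, 59, 61, 63, 65, 67}
Number of generators = φ(68) = 32

Generators of ℤ_68 = {1, 3, 5, 7, 9, 11, 13, 15, 19, 21, 23, 25, 27, 29, 31, 33, 35, 37, 39, 41, 43, 45, 47, 49, 53, 55, 57, 59, 61, 63, 65, 67}


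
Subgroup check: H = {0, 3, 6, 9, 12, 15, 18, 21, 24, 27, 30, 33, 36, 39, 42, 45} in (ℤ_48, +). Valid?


Subgroup test for H = {0, 3, 6, 9, 12, 15, 18, 21, 24, 27, 30, 33, 36, 39, 42, 45} in (ℤ_48, +):
(1) 0 ∈ H? Yes
(2) Closure: for all a,b ∈ H, (a+b) mod 48 ∈ H? Yes
(3) Inverses: for all a ∈ H, -a mod 48 ∈ H? Yes

Yes, H is a subgroup of ℤ_48


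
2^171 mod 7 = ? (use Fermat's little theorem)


Fermat's little theorem: if p is prime and gcd(a,p)=1, then a^(p-1) ≡ 1 (mod p)
p = 7 is prime, gcd(2,7) = 1
Reduce exponent: 171 mod 6 = 3
So 2^171 ≡ 2^3 (mod 7)
2^3 mod 7 = 1

2^171 ≡ 1 (mod 7)


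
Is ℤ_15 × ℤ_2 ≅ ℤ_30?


Comparing ℤ_15 × ℤ_2 and ℤ_30:
gcd(15,2) = 1, so ℤ_15 × ℤ_2 ≅ ℤ_30 (CRT)

Yes, ℤ_15 × ℤ_2 ≅ ℤ_30


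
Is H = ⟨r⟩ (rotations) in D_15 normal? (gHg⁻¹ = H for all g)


H = ⟨r⟩ (rotations) in D_15
The rotation subgroup ⟨r⟩ has index 2 in D_15, so it is normal

Yes, normal subgroup


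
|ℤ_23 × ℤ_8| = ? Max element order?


|ℤ_23 × ℤ_8| = 23 × 8 = 184
Max element order = lcm(23,8) = 184
Cyclic? Yes (gcd=1)

|ℤ_23×ℤ_8| = 184, max element order = 184


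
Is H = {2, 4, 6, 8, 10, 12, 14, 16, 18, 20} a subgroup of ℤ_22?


Subgroup test for H = {2, 4, 6, 8, 10, 12, 14, 16, 18, 20} in (ℤ_22, +):
(1) 0 ∈ H? No
(2) Closure: for all a,b ∈ H, (a+b) mod 22 ∈ H? No  [counterexample: 2 + 20 = 0 ∉ H]
(3) Inverses: for all a ∈ H, -a mod 22 ∈ H? Yes

No, H is not a subgroup of ℤ_22


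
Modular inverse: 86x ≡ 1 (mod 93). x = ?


Use the extended Euclidean algorithm to write 1 = 86·s + 93·t; then s mod 93 is the inverse.
Euclidean algorithm:
  86 = 0·93 + 86
  93 = 1·86 + 7
  86 = 12·7 + 2
  7 = 3·2 + 1
  2 = 2·1 + 0
gcd(86,93) = 1
Back-substitution gives: 86·(-40) + 93·(37) = 1
So 86⁻¹ ≡ -40 ≡ 53 (mod 93)
Check: 86 × 53 = 4558 ≡ 1 (mod 93) ✓

86⁻¹ ≡ 53 (mod 93)


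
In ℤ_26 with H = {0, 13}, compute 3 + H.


3 + H = {3 + h (mod 26) : h ∈ H}
3+0=3, 3+13=16

3 + H = {3, 16}


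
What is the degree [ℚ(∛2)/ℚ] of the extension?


∛2 has minimal polynomial x³ - 2 (irreducible over ℚ since 2 is not a perfect cube)

[ℚ(∛2)/ℚ] = 3


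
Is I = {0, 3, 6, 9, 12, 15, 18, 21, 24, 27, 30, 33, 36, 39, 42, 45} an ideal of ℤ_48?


Check ideal conditions for I = {0, 3, 6, 9, 12, 15, 18, 21, 24, 27, 30, 33, 36, 39, 42, 45} in ℤ_48:
(1) I is an additive subgroup? Yes
(2) For r ∈ ℤ_48 and a ∈ I: r·a ∈ I? Yes

Yes, I is an ideal of ℤ_48


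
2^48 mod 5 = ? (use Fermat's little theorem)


Fermat's little theorem: if p is prime and gcd(a,p)=1, then a^(p-1) ≡ 1 (mod p)
p = 5 is prime, gcd(2,5) = 1
Reduce exponent: 48 mod 4 = 0
So 2^48 ≡ 2^0 (mod 5)
2^0 = 1

2^48 ≡ 1 (mod 5)


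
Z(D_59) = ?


Z(G) = {g ∈ G | gx = xg for all x ∈ G}
For odd n, Z(D_n) = {e}: no nontrivial rotation commutes with all reflections

Z(D_59) = {e}


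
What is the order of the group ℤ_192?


ℤ_n has n elements.

|ℤ_192| = 192


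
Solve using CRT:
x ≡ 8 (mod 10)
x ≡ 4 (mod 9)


m₁ = 10, m₂ = 9, gcd = 1, so CRT applies. M = m₁·m₂ = 90
Let M₁ = M/m₁ = 9, M₂ = M/m₂ = 10
Find y₁ ≡ M₁⁻¹ (mod m₁): 9⁻¹ ≡ 9 (mod 10)
Find y₂ ≡ M₂⁻¹ (mod m₂): 10⁻¹ ≡ 1 (mod 9)
x = a₁·M₁·y₁ + a₂·M₂·y₂ = 8·9·9 + 4·10·1 = 688
Reduce mod 90: x ≡ 58
Check: 58 mod 10 = 8 ✓, 58 mod 9 = 4 ✓

x ≡ 58 (mod 90)


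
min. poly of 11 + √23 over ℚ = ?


Let α = 11 + √23. Then α - 11 = √23, so (α - 11)² = 23, giving α² - 22α + 98 = 0. Degree 2 and α ∉ ℚ, so this is the minimal polynomial.

Minimal polynomial: x² - 22x + 98


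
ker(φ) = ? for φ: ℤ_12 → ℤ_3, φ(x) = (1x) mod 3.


Kernel = preimage of identity
ker(φ) = {x ∈ ℤ_12 : 1x ≡ 0 (mod 3)}. Since 3 | 12, φ is well-defined. The kernel is the cyclic subgroup ⟨3⟩ of ℤ_12 (order 4), i.e. {0, 3, 6, 9}

ker(φ) = {0, 3, 6, 9}


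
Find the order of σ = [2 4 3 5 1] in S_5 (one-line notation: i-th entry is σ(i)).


Cycle decomposition: (1 2 4 5)
Cycle lengths: 4
Order = lcm(4) = 4

ord(σ) = 4


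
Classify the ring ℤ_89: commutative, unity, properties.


ℤ_89 is a commutative ring with unity 1; 89 is prime, so ℤ_89 is a field (hence an integral domain)
Commutative: Yes
Integral domain: Yes
Has unity: Yes

ℤ_89: Commutative=Yes, Unity=Yes


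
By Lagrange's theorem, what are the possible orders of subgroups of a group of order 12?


Lagrange's theorem: |H| divides |G|
|G| = 12
Divisors of 12: 1, 2, 3, 4, 6, 12

Possible subgroup orders: {1, 2, 3, 4, 6, 12}


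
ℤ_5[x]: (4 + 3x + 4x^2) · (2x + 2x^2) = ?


Expand and collect like terms; reduce coefficients mod 5:
x^0: 4·0 = 0 ≡ 0 (mod 5)
x^1: 4·2 + 3·0 = 8 ≡ 3 (mod 5)
x^2: 4·2 + 3·2 + 4·0 = 14 ≡ 4 (mod 5)
x^3: 3·2 + 4·2 = 14 ≡ 4 (mod 5)
x^4: 4·2 = 8 ≡ 3 (mod 5)
Result: 3x + 4x^2 + 4x^3 + 3x^4

f · g = 3x + 4x^2 + 4x^3 + 3x^4


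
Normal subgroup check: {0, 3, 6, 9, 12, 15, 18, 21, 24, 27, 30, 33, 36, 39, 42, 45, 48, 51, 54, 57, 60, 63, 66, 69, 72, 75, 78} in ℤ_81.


H = {0, 3, 6, 9, 12, 15, 18, 21, 24, 27, 30, 33, 36, 39, 42, 45, 48, 51, 54, 57, 60, 63, 66, 69, 72, 75, 78} in ℤ_81
ℤ_81 is abelian; every subgroup of an abelian group is normal

Yes, normal subgroup


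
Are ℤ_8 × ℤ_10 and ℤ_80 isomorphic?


Comparing ℤ_8 × ℤ_10 and ℤ_80:
gcd(8,10) = 2 ≠ 1. Max element order in ℤ_8×ℤ_10 is lcm(8,10) = 40 < 80, so it has no element of order 80

No, ℤ_8 × ℤ_10 ≇ ℤ_80


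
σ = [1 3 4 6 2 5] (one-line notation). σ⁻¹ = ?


To find σ⁻¹, swap domain and range:
σ(1) = 1 → σ⁻¹(1) = 1
σ(2) = 3 → σ⁻¹(3) = 2
σ(3) = 4 → σ⁻¹(4) = 3
σ(4) = 6 → σ⁻¹(6) = 4
σ(5) = 2 → σ⁻¹(2) = 5
σ(6) = 5 → σ⁻¹(5) = 6

σ⁻¹ = [1 5 2 3 6 4]


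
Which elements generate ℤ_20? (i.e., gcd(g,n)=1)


g generates ℤ_n iff gcd(g,n) = 1
Prime factors of 20: 2, 5
Generators are g ∈ {1,...,19} not divisible by any of these primes.
Generators: {1, 3, 7, 9, 11, 13, 17, 19}
Number of generators = φ(20) = 8

Generators of ℤ_20 = {1, 3, 7, 9, 11, 13, 17, 19}


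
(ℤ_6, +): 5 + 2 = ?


Operation: addition mod 6
5 + 2 = (a + b) mod 6 with a = 5, b = 2

5 + 2 = 1


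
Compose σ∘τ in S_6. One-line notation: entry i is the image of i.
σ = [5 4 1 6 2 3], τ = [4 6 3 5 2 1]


σ∘τ: apply τ first, then σ
1 →τ 4 →σ 6
2 →τ 6 →σ 3
3 →τ 3 →σ 1
4 →τ 5 →σ 2
5 →τ 2 →σ 4
6 →τ 1 →σ 5

σ∘τ = [6 3 1 2 4 5]


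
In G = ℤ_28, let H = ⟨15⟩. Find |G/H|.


|⟨15⟩| = n / gcd(15, 28) = 28 / 1 = 28
H is normal (ℤ_28 is abelian).
|G/H| = |G| / |H| = 28 / 28 = 1

|G/H| = 1


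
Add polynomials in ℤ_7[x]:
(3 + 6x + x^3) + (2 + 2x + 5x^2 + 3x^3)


Add coefficients mod 7:
x^0: 3 + 2 = 5 (mod 7)
x^1: 6 + 2 = 1 (mod 7)
x^2: 0 + 5 = 5 (mod 7)
x^3: 1 + 3 = 4 (mod 7)
Result: 5 + x + 5x^2 + 4x^3

f + g = 5 + x + 5x^2 + 4x^3


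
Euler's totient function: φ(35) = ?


Factor n: 35 = 5 × 7
φ(n) = n · ∏(1 - 1/p) over distinct primes p | n
φ(35) = 35 · (1 - 1/5) · (1 - 1/7) = 24

φ(35) = 24


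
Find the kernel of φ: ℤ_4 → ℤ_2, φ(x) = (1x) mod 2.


Kernel = preimage of identity
ker(φ) = {x ∈ ℤ_4 : 1x ≡ 0 (mod 2)}. Since 2 | 4, φ is well-defined. The kernel is the cyclic subgroup ⟨2⟩ of ℤ_4 (order 2), i.e. {0, 2}

ker(φ) = {0, 2}


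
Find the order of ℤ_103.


ℤ_n has n elements.

|ℤ_103| = 103


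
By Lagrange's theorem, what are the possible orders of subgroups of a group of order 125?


Lagrange's theorem: |H| divides |G|
|G| = 125
Divisors of 125: 1, 5, 25, 125

Possible subgroup orders: {1, 5, 25, 125}


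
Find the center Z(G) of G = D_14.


Z(G) = {g ∈ G | gx = xg for all x ∈ G}
For even n, Z(D_n) = {e, r^(n/2)}: the 180° rotation r^7 commutes with every reflection and rotation

Z(D_14) = {e, r^7}


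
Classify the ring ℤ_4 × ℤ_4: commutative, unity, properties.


Direct product ring; commutative with unity (1,1); but (1,0)·(0,1) = (0,0) gives zero divisors, so not an integral domain
Commutative: Yes
Integral domain: No
Has unity: Yes

ℤ_4 × ℤ_4: Commutative=Yes, Unity=Yes


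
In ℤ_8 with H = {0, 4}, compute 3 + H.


3 + H = {3 + h (mod 8) : h ∈ H}
3+0=3, 3+4=7

3 + H = {3, 7}


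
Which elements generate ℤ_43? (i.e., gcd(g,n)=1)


g generates ℤ_n iff gcd(g,n) = 1
Prime factors of 43: 43
Generators are g ∈ {1,...,42} not divisible by any of these primes.
Generators: {1, 2, 3, 4, 5, 6, 7, 8, 9, 10, 11, 12, 13, 14, 15, 16, 17, 18, 19, 20, 21, 22, 23, 24, 25, 26, 27, 28, 29, 30, 31, 32, 33, 34, 35, 36, 37, 38, 39, 40, 41, 42}
Number of generators = φ(43) = 42

Generators of ℤ_43 = {1, 2, 3, 4, 5, 6, 7, 8, 9, 10, 11, 12, 13, 14, 15, 16, 17, 18, 19, 20, 21, 22, 23, 24, 25, 26, 27, 28, 29, 30, 31, 32, 33, 34, 35, 36, 37, 38, 39, 40, 41, 42}


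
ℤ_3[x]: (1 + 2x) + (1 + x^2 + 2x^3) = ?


Add coefficients mod 3:
x^0: 1 + 1 = 2 (mod 3)
x^1: 2 + 0 = 2 (mod 3)
x^2: 0 + 1 = 1 (mod 3)
x^3: 0 + 2 = 2 (mod 3)
Result: 2 + 2x + x^2 + 2x^3

f + g = 2 + 2x + x^2 + 2x^3


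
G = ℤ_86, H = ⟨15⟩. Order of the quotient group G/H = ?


|⟨15⟩| = n / gcd(15, 86) = 86 / 1 = 86
H is normal (ℤ_86 is abelian).
|G/H| = |G| / |H| = 86 / 86 = 1

|G/H| = 1


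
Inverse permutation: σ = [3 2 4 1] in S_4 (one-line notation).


To find σ⁻¹, swap domain and range:
σ(1) = 3 → σ⁻¹(3) = 1
σ(2) = 2 → σ⁻¹(2) = 2
σ(3) = 4 → σ⁻¹(4) = 3
σ(4) = 1 → σ⁻¹(1) = 4

σ⁻¹ = [4 2 1 3]


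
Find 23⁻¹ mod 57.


Use the extended Euclidean algorithm to write 1 = 23·s + 57·t; then s mod 57 is the inverse.
Euclidean algorithm:
  23 = 0·57 + 23
  57 = 2·23 + 11
  23 = 2·11 + 1
  11 = 11·1 + 0
gcd(23,57) = 1
Back-substitution gives: 23·(5) + 57·(-2) = 1
So 23⁻¹ ≡ 5 ≡ 5 (mod 57)
Check: 23 × 5 = 115 ≡ 1 (mod 57) ✓

23⁻¹ ≡ 5 (mod 57)


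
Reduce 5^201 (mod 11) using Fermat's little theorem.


Fermat's little theorem: if p is prime and gcd(a,p)=1, then a^(p-1) ≡ 1 (mod p)
p = 11 is prime, gcd(5,11) = 1
Reduce exponent: 201 mod 10 = 1
So 5^201 ≡ 5^1 (mod 11)
5^1 mod 11 = 5

5^201 ≡ 5 (mod 11)


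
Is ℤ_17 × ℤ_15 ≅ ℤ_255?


Comparing ℤ_17 × ℤ_15 and ℤ_255:
gcd(17,15) = 1, so ℤ_17 × ℤ_15 ≅ ℤ_255 (CRT)

Yes, ℤ_17 × ℤ_15 ≅ ℤ_255


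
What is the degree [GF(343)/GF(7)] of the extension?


GF(343) = GF(7^3), so the extension degree is 3

[GF(343)/GF(7)] = 3


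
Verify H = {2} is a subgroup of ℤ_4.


Subgroup test for H = {2} in (ℤ_4, +):
(1) 0 ∈ H? No
(2) Closure: for all a,b ∈ H, (a+b) mod 4 ∈ H? No  [counterexample: 2 + 2 = 0 ∉ H]
(3) Inverses: for all a ∈ H, -a mod 4 ∈ H? Yes

No, H is not a subgroup of ℤ_4


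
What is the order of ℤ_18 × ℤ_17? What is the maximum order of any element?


|ℤ_18 × ℤ_17| = 18 × 17 = 306
Max element order = lcm(18,17) = 306
Cyclic? Yes (gcd=1)

|ℤ_18×ℤ_17| = 306, max element order = 306


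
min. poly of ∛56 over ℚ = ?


∛56 satisfies x³ - 56 = 0, irreducible over ℚ (no rational root; 56 is not a perfect cube)

Minimal polynomial: x³ - 56


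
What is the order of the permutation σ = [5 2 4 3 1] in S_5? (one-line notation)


Cycle decomposition: (1 5) (3 4)
Cycle lengths: 2, 2
Order = lcm(2, 2) = 2

ord(σ) = 2


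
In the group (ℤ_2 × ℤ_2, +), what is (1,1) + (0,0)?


Operation: componentwise addition mod (2, 2)
(1,1) + (0,0) = ((a₁+b₁) mod 2, (a₂+b₂) mod 2) with a = (1,1), b = (0,0)

(1,1) + (0,0) = (1,1)


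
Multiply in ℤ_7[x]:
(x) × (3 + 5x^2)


Expand and collect like terms; reduce coefficients mod 7:
x^0: 0·3 = 0 ≡ 0 (mod 7)
x^1: 0·0 + 1·3 = 3 ≡ 3 (mod 7)
x^2: 0·5 + 1·0 = 0 ≡ 0 (mod 7)
x^3: 1·5 = 5 ≡ 5 (mod 7)
Result: 3x + 5x^3

f · g = 3x + 5x^3


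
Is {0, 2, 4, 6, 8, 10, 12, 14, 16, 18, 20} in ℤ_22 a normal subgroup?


H = {0, 2, 4, 6, 8, 10, 12, 14, 16, 18, 20} in ℤ_22
ℤ_22 is abelian; every subgroup of an abelian group is normal

Yes, normal subgroup


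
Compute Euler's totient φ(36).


Factor n: 36 = 2^2 × 3^2
φ(n) = n · ∏(1 - 1/p) over distinct primes p | n
φ(36) = 36 · (1 - 1/2) · (1 - 1/3) = 12

φ(36) = 12


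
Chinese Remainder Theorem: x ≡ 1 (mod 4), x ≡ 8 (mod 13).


m₁ = 4, m₂ = 13, gcd = 1, so CRT applies. M = m₁·m₂ = 52
Let M₁ = M/m₁ = 13, M₂ = M/m₂ = 4
Find y₁ ≡ M₁⁻¹ (mod m₁): 13⁻¹ ≡ 1 (mod 4)
Find y₂ ≡ M₂⁻¹ (mod m₂): 4⁻¹ ≡ 10 (mod 13)
x = a₁·M₁·y₁ + a₂·M₂·y₂ = 1·13·1 + 8·4·10 = 333
Reduce mod 52: x ≡ 21
Check: 21 mod 4 = 1 ✓, 21 mod 13 = 8 ✓

x ≡ 21 (mod 52)


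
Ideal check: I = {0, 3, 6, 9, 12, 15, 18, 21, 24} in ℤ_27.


Check ideal conditions for I = {0, 3, 6, 9, 12, 15, 18, 21, 24} in ℤ_27:
(1) I is an additive subgroup? Yes
(2) For r ∈ ℤ_27 and a ∈ I: r·a ∈ I? Yes

Yes, I is an ideal of ℤ_27


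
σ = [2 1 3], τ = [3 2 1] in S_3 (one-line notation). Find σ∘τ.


σ∘τ: apply τ first, then σ
1 →τ 3 →σ 3
2 →τ 2 →σ 1
3 →τ 1 →σ 2

σ∘τ = [3 1 2]


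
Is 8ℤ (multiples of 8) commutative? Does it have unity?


8ℤ is a commutative ring under +,× but has no multiplicative identity (1 ∉ 8ℤ); it has no zero divisors, but without unity it is not an integral domain
Commutative: Yes
Integral domain: No
Has unity: No

8ℤ (multiples of 8): Commutative=Yes, Unity=No


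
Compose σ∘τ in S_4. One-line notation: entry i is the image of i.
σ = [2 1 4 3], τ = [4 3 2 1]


σ∘τ: apply τ first, then σ
1 →τ 4 →σ 3
2 →τ 3 →σ 4
3 →τ 2 →σ 1
4 →τ 1 →σ 2

σ∘τ = [3 4 1 2]


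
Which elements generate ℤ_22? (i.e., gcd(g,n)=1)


g generates ℤ_n iff gcd(g,n) = 1
Prime factors of 22: 2, 11
Generators are g ∈ {1,...,21} not divisible by any of these primes.
Generators: {1, 3, 5, 7, 9, 13, 15, 17, 19, 21}
Number of generators = φ(22) = 10

Generators of ℤ_22 = {1, 3, 5, 7, 9, 13, 15, 17, 19, 21}


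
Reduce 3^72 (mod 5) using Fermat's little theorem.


Fermat's little theorem: if p is prime and gcd(a,p)=1, then a^(p-1) ≡ 1 (mod p)
p = 5 is prime, gcd(3,5) = 1
Reduce exponent: 72 mod 4 = 0
So 3^72 ≡ 3^0 (mod 5)
3^0 = 1

3^72 ≡ 1 (mod 5)


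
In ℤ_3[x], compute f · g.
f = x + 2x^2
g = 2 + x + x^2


Expand and collect like terms; reduce coefficients mod 3:
x^0: 0·2 = 0 ≡ 0 (mod 3)
x^1: 0·1 + 1·2 = 2 ≡ 2 (mod 3)
x^2: 0·1 + 1·1 + 2·2 = 5 ≡ 2 (mod 3)
x^3: 1·1 + 2·1 = 3 ≡ 0 (mod 3)
x^4: 2·1 = 2 ≡ 2 (mod 3)
Result: 2x + 2x^2 + 2x^4

f · g = 2x + 2x^2 + 2x^4


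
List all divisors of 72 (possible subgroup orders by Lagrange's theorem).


Lagrange's theorem: |H| divides |G|
|G| = 72
Divisors of 72: 1, 2, 3, 4, 6, 8, 9, 12, 18, 24, 36, 72

Possible subgroup orders: {1, 2, 3, 4, 6, 8, 9, 12, 18, 24, 36, 72}
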